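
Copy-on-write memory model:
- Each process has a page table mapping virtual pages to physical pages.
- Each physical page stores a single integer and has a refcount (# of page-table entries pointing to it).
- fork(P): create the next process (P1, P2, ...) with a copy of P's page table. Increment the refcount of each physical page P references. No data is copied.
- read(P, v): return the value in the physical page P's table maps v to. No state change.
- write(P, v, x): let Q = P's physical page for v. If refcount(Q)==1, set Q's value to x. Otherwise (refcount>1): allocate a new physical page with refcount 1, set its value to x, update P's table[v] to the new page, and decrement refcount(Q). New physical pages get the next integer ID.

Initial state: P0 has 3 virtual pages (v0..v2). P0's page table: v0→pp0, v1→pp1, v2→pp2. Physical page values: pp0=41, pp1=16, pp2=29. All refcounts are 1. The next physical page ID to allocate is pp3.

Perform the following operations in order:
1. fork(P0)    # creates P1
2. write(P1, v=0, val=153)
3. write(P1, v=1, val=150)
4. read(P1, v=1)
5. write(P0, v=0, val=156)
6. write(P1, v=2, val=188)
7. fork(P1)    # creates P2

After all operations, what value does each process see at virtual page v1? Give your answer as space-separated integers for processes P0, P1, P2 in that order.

Op 1: fork(P0) -> P1. 3 ppages; refcounts: pp0:2 pp1:2 pp2:2
Op 2: write(P1, v0, 153). refcount(pp0)=2>1 -> COPY to pp3. 4 ppages; refcounts: pp0:1 pp1:2 pp2:2 pp3:1
Op 3: write(P1, v1, 150). refcount(pp1)=2>1 -> COPY to pp4. 5 ppages; refcounts: pp0:1 pp1:1 pp2:2 pp3:1 pp4:1
Op 4: read(P1, v1) -> 150. No state change.
Op 5: write(P0, v0, 156). refcount(pp0)=1 -> write in place. 5 ppages; refcounts: pp0:1 pp1:1 pp2:2 pp3:1 pp4:1
Op 6: write(P1, v2, 188). refcount(pp2)=2>1 -> COPY to pp5. 6 ppages; refcounts: pp0:1 pp1:1 pp2:1 pp3:1 pp4:1 pp5:1
Op 7: fork(P1) -> P2. 6 ppages; refcounts: pp0:1 pp1:1 pp2:1 pp3:2 pp4:2 pp5:2
P0: v1 -> pp1 = 16
P1: v1 -> pp4 = 150
P2: v1 -> pp4 = 150

Answer: 16 150 150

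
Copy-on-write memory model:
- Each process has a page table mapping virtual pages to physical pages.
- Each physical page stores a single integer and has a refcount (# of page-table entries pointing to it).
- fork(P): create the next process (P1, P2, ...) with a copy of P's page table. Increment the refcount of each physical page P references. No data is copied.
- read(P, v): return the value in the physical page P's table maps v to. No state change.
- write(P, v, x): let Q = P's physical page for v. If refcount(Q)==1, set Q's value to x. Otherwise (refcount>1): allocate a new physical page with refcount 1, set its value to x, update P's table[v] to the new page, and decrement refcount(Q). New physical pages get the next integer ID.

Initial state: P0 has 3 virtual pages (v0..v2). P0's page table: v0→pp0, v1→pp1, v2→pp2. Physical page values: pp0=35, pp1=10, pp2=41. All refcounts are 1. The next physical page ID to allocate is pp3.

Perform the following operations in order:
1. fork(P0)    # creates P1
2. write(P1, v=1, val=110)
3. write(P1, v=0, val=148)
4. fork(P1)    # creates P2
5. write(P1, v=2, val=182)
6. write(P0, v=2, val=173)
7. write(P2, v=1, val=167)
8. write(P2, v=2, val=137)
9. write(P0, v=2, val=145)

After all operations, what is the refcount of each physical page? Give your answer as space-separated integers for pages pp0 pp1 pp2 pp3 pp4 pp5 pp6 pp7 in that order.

Answer: 1 1 1 1 2 1 1 1

Derivation:
Op 1: fork(P0) -> P1. 3 ppages; refcounts: pp0:2 pp1:2 pp2:2
Op 2: write(P1, v1, 110). refcount(pp1)=2>1 -> COPY to pp3. 4 ppages; refcounts: pp0:2 pp1:1 pp2:2 pp3:1
Op 3: write(P1, v0, 148). refcount(pp0)=2>1 -> COPY to pp4. 5 ppages; refcounts: pp0:1 pp1:1 pp2:2 pp3:1 pp4:1
Op 4: fork(P1) -> P2. 5 ppages; refcounts: pp0:1 pp1:1 pp2:3 pp3:2 pp4:2
Op 5: write(P1, v2, 182). refcount(pp2)=3>1 -> COPY to pp5. 6 ppages; refcounts: pp0:1 pp1:1 pp2:2 pp3:2 pp4:2 pp5:1
Op 6: write(P0, v2, 173). refcount(pp2)=2>1 -> COPY to pp6. 7 ppages; refcounts: pp0:1 pp1:1 pp2:1 pp3:2 pp4:2 pp5:1 pp6:1
Op 7: write(P2, v1, 167). refcount(pp3)=2>1 -> COPY to pp7. 8 ppages; refcounts: pp0:1 pp1:1 pp2:1 pp3:1 pp4:2 pp5:1 pp6:1 pp7:1
Op 8: write(P2, v2, 137). refcount(pp2)=1 -> write in place. 8 ppages; refcounts: pp0:1 pp1:1 pp2:1 pp3:1 pp4:2 pp5:1 pp6:1 pp7:1
Op 9: write(P0, v2, 145). refcount(pp6)=1 -> write in place. 8 ppages; refcounts: pp0:1 pp1:1 pp2:1 pp3:1 pp4:2 pp5:1 pp6:1 pp7:1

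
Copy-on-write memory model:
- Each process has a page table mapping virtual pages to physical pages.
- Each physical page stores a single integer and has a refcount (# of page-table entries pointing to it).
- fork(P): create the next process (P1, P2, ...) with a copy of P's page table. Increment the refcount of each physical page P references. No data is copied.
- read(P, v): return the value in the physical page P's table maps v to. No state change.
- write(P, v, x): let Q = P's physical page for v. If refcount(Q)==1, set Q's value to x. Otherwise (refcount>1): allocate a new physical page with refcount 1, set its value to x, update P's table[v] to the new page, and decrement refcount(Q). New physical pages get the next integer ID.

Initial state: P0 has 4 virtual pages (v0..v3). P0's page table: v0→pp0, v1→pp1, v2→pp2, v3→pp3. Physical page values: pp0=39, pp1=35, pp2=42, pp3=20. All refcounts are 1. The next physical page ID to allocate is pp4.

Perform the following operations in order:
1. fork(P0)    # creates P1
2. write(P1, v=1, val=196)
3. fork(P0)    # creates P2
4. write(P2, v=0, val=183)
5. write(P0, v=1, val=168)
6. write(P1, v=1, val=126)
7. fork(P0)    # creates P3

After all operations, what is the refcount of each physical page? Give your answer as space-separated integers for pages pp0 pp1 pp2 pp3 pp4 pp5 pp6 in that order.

Answer: 3 1 4 4 1 1 2

Derivation:
Op 1: fork(P0) -> P1. 4 ppages; refcounts: pp0:2 pp1:2 pp2:2 pp3:2
Op 2: write(P1, v1, 196). refcount(pp1)=2>1 -> COPY to pp4. 5 ppages; refcounts: pp0:2 pp1:1 pp2:2 pp3:2 pp4:1
Op 3: fork(P0) -> P2. 5 ppages; refcounts: pp0:3 pp1:2 pp2:3 pp3:3 pp4:1
Op 4: write(P2, v0, 183). refcount(pp0)=3>1 -> COPY to pp5. 6 ppages; refcounts: pp0:2 pp1:2 pp2:3 pp3:3 pp4:1 pp5:1
Op 5: write(P0, v1, 168). refcount(pp1)=2>1 -> COPY to pp6. 7 ppages; refcounts: pp0:2 pp1:1 pp2:3 pp3:3 pp4:1 pp5:1 pp6:1
Op 6: write(P1, v1, 126). refcount(pp4)=1 -> write in place. 7 ppages; refcounts: pp0:2 pp1:1 pp2:3 pp3:3 pp4:1 pp5:1 pp6:1
Op 7: fork(P0) -> P3. 7 ppages; refcounts: pp0:3 pp1:1 pp2:4 pp3:4 pp4:1 pp5:1 pp6:2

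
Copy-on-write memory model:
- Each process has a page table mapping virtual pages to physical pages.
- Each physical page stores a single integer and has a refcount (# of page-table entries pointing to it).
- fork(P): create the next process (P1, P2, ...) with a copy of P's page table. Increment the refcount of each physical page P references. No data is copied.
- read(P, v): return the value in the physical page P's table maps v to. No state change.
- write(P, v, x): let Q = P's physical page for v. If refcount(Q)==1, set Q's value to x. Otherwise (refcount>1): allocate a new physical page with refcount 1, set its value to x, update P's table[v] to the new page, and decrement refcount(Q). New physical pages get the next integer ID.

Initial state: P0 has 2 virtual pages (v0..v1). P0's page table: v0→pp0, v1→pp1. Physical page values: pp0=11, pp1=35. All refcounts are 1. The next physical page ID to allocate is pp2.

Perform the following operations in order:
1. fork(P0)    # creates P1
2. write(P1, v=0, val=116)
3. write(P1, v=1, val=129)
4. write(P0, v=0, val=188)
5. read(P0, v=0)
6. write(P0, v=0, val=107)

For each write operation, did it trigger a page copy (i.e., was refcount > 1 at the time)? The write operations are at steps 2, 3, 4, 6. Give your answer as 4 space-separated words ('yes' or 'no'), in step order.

Op 1: fork(P0) -> P1. 2 ppages; refcounts: pp0:2 pp1:2
Op 2: write(P1, v0, 116). refcount(pp0)=2>1 -> COPY to pp2. 3 ppages; refcounts: pp0:1 pp1:2 pp2:1
Op 3: write(P1, v1, 129). refcount(pp1)=2>1 -> COPY to pp3. 4 ppages; refcounts: pp0:1 pp1:1 pp2:1 pp3:1
Op 4: write(P0, v0, 188). refcount(pp0)=1 -> write in place. 4 ppages; refcounts: pp0:1 pp1:1 pp2:1 pp3:1
Op 5: read(P0, v0) -> 188. No state change.
Op 6: write(P0, v0, 107). refcount(pp0)=1 -> write in place. 4 ppages; refcounts: pp0:1 pp1:1 pp2:1 pp3:1

yes yes no no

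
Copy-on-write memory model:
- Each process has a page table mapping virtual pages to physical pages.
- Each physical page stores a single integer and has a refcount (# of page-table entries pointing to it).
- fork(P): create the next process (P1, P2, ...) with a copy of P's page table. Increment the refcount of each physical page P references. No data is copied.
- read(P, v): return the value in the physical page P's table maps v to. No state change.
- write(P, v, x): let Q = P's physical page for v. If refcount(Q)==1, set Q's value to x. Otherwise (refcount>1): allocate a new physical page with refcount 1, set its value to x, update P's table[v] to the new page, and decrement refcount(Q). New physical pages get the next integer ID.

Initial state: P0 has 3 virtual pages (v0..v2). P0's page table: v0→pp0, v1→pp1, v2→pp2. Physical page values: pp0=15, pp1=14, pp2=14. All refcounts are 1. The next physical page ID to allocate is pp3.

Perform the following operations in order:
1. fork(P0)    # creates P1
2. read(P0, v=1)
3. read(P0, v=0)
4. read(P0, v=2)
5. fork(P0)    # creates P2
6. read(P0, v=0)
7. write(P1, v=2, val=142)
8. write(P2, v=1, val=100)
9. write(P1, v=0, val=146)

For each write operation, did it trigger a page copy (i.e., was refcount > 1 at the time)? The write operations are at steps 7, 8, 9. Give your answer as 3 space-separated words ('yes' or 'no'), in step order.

Op 1: fork(P0) -> P1. 3 ppages; refcounts: pp0:2 pp1:2 pp2:2
Op 2: read(P0, v1) -> 14. No state change.
Op 3: read(P0, v0) -> 15. No state change.
Op 4: read(P0, v2) -> 14. No state change.
Op 5: fork(P0) -> P2. 3 ppages; refcounts: pp0:3 pp1:3 pp2:3
Op 6: read(P0, v0) -> 15. No state change.
Op 7: write(P1, v2, 142). refcount(pp2)=3>1 -> COPY to pp3. 4 ppages; refcounts: pp0:3 pp1:3 pp2:2 pp3:1
Op 8: write(P2, v1, 100). refcount(pp1)=3>1 -> COPY to pp4. 5 ppages; refcounts: pp0:3 pp1:2 pp2:2 pp3:1 pp4:1
Op 9: write(P1, v0, 146). refcount(pp0)=3>1 -> COPY to pp5. 6 ppages; refcounts: pp0:2 pp1:2 pp2:2 pp3:1 pp4:1 pp5:1

yes yes yes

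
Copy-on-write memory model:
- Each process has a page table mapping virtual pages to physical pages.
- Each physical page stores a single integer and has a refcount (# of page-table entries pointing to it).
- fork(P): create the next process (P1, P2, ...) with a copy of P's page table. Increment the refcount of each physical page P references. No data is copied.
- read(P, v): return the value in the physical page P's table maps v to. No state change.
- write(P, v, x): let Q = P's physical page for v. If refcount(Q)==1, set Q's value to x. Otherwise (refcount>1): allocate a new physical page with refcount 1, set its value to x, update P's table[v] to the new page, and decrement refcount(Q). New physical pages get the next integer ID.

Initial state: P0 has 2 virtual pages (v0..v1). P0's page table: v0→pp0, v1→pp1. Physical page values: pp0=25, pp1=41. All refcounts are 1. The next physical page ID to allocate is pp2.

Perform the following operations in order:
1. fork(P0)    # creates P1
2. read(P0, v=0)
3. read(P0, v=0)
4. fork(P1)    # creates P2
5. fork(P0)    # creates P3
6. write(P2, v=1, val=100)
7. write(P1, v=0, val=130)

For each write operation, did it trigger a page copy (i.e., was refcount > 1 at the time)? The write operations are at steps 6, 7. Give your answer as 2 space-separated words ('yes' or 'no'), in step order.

Op 1: fork(P0) -> P1. 2 ppages; refcounts: pp0:2 pp1:2
Op 2: read(P0, v0) -> 25. No state change.
Op 3: read(P0, v0) -> 25. No state change.
Op 4: fork(P1) -> P2. 2 ppages; refcounts: pp0:3 pp1:3
Op 5: fork(P0) -> P3. 2 ppages; refcounts: pp0:4 pp1:4
Op 6: write(P2, v1, 100). refcount(pp1)=4>1 -> COPY to pp2. 3 ppages; refcounts: pp0:4 pp1:3 pp2:1
Op 7: write(P1, v0, 130). refcount(pp0)=4>1 -> COPY to pp3. 4 ppages; refcounts: pp0:3 pp1:3 pp2:1 pp3:1

yes yes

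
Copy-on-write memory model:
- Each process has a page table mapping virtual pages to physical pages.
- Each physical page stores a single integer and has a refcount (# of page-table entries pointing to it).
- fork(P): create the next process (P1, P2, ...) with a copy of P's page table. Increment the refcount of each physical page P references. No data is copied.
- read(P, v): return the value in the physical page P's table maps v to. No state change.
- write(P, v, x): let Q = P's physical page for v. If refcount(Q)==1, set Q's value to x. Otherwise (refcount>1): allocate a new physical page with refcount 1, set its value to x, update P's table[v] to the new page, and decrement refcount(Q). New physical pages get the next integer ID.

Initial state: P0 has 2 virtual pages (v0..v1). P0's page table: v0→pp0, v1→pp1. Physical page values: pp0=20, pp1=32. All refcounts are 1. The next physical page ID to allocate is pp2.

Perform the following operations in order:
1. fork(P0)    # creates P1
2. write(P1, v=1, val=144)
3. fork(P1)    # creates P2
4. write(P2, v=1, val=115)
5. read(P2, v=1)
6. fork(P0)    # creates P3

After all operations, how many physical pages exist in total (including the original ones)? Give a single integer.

Op 1: fork(P0) -> P1. 2 ppages; refcounts: pp0:2 pp1:2
Op 2: write(P1, v1, 144). refcount(pp1)=2>1 -> COPY to pp2. 3 ppages; refcounts: pp0:2 pp1:1 pp2:1
Op 3: fork(P1) -> P2. 3 ppages; refcounts: pp0:3 pp1:1 pp2:2
Op 4: write(P2, v1, 115). refcount(pp2)=2>1 -> COPY to pp3. 4 ppages; refcounts: pp0:3 pp1:1 pp2:1 pp3:1
Op 5: read(P2, v1) -> 115. No state change.
Op 6: fork(P0) -> P3. 4 ppages; refcounts: pp0:4 pp1:2 pp2:1 pp3:1

Answer: 4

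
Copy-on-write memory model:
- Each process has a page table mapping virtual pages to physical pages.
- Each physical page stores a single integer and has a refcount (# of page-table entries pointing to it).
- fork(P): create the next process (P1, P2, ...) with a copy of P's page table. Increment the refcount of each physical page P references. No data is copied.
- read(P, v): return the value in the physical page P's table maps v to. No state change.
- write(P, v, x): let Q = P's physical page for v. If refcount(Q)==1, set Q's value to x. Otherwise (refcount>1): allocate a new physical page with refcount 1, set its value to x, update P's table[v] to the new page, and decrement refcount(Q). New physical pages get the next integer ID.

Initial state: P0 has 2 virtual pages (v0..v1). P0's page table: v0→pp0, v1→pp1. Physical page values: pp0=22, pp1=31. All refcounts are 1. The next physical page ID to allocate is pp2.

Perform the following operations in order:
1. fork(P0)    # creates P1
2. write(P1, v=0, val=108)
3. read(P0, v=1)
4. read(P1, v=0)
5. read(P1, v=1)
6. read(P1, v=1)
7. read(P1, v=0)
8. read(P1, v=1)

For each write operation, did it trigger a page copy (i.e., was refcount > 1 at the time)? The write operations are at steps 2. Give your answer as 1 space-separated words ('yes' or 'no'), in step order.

Op 1: fork(P0) -> P1. 2 ppages; refcounts: pp0:2 pp1:2
Op 2: write(P1, v0, 108). refcount(pp0)=2>1 -> COPY to pp2. 3 ppages; refcounts: pp0:1 pp1:2 pp2:1
Op 3: read(P0, v1) -> 31. No state change.
Op 4: read(P1, v0) -> 108. No state change.
Op 5: read(P1, v1) -> 31. No state change.
Op 6: read(P1, v1) -> 31. No state change.
Op 7: read(P1, v0) -> 108. No state change.
Op 8: read(P1, v1) -> 31. No state change.

yes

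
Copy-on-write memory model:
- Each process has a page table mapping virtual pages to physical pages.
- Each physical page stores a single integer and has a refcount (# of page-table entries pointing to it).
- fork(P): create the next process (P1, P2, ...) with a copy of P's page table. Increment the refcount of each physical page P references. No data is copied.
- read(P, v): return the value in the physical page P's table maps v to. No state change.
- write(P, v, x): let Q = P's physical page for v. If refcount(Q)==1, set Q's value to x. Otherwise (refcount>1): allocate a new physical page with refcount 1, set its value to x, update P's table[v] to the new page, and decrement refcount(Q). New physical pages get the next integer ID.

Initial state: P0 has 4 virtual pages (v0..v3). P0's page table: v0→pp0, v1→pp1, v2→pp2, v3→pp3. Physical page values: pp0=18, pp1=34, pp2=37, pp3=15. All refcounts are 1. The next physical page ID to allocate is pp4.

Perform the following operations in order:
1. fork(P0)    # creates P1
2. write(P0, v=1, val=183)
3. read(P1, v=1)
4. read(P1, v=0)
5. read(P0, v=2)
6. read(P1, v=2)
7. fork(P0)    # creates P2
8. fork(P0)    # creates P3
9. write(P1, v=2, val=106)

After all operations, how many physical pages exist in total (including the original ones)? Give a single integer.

Answer: 6

Derivation:
Op 1: fork(P0) -> P1. 4 ppages; refcounts: pp0:2 pp1:2 pp2:2 pp3:2
Op 2: write(P0, v1, 183). refcount(pp1)=2>1 -> COPY to pp4. 5 ppages; refcounts: pp0:2 pp1:1 pp2:2 pp3:2 pp4:1
Op 3: read(P1, v1) -> 34. No state change.
Op 4: read(P1, v0) -> 18. No state change.
Op 5: read(P0, v2) -> 37. No state change.
Op 6: read(P1, v2) -> 37. No state change.
Op 7: fork(P0) -> P2. 5 ppages; refcounts: pp0:3 pp1:1 pp2:3 pp3:3 pp4:2
Op 8: fork(P0) -> P3. 5 ppages; refcounts: pp0:4 pp1:1 pp2:4 pp3:4 pp4:3
Op 9: write(P1, v2, 106). refcount(pp2)=4>1 -> COPY to pp5. 6 ppages; refcounts: pp0:4 pp1:1 pp2:3 pp3:4 pp4:3 pp5:1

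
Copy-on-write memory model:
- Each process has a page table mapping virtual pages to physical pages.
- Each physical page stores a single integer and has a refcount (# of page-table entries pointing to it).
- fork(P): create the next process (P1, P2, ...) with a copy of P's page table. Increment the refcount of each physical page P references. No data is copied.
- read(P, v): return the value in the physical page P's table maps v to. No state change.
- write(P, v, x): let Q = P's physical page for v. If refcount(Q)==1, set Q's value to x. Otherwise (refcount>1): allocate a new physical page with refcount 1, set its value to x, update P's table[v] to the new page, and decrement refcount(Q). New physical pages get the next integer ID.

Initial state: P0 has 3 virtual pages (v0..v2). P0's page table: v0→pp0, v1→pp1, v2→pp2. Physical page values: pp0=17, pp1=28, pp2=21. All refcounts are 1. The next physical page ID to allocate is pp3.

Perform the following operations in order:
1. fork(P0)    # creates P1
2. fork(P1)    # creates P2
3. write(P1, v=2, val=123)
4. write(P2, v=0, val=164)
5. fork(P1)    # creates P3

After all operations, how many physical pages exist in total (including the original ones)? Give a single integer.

Answer: 5

Derivation:
Op 1: fork(P0) -> P1. 3 ppages; refcounts: pp0:2 pp1:2 pp2:2
Op 2: fork(P1) -> P2. 3 ppages; refcounts: pp0:3 pp1:3 pp2:3
Op 3: write(P1, v2, 123). refcount(pp2)=3>1 -> COPY to pp3. 4 ppages; refcounts: pp0:3 pp1:3 pp2:2 pp3:1
Op 4: write(P2, v0, 164). refcount(pp0)=3>1 -> COPY to pp4. 5 ppages; refcounts: pp0:2 pp1:3 pp2:2 pp3:1 pp4:1
Op 5: fork(P1) -> P3. 5 ppages; refcounts: pp0:3 pp1:4 pp2:2 pp3:2 pp4:1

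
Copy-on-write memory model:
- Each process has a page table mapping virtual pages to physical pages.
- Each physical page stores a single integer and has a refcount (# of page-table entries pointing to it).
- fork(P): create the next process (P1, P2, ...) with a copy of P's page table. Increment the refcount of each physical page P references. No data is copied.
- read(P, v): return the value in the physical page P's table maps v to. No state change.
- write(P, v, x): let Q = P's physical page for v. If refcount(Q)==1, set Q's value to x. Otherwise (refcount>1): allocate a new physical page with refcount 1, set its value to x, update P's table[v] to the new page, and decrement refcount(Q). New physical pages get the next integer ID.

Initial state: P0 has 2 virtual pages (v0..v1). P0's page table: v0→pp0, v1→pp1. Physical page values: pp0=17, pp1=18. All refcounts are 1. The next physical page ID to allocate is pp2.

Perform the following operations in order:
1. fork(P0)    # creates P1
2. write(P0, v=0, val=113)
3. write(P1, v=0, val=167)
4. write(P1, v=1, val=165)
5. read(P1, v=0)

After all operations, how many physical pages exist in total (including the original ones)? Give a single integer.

Op 1: fork(P0) -> P1. 2 ppages; refcounts: pp0:2 pp1:2
Op 2: write(P0, v0, 113). refcount(pp0)=2>1 -> COPY to pp2. 3 ppages; refcounts: pp0:1 pp1:2 pp2:1
Op 3: write(P1, v0, 167). refcount(pp0)=1 -> write in place. 3 ppages; refcounts: pp0:1 pp1:2 pp2:1
Op 4: write(P1, v1, 165). refcount(pp1)=2>1 -> COPY to pp3. 4 ppages; refcounts: pp0:1 pp1:1 pp2:1 pp3:1
Op 5: read(P1, v0) -> 167. No state change.

Answer: 4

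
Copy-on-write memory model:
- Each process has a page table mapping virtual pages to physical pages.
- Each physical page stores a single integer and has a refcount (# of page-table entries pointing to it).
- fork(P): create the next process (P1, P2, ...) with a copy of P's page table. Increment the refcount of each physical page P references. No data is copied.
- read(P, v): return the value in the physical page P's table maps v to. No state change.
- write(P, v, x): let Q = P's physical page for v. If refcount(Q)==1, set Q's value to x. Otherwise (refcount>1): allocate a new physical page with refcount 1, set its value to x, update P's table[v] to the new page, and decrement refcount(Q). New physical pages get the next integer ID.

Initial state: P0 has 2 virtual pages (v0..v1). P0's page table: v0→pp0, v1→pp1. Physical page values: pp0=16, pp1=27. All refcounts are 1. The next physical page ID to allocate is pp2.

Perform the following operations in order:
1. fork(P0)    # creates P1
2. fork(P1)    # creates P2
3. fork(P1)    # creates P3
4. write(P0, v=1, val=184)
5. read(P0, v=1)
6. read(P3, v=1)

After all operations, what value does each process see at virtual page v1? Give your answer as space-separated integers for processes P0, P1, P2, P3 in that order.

Op 1: fork(P0) -> P1. 2 ppages; refcounts: pp0:2 pp1:2
Op 2: fork(P1) -> P2. 2 ppages; refcounts: pp0:3 pp1:3
Op 3: fork(P1) -> P3. 2 ppages; refcounts: pp0:4 pp1:4
Op 4: write(P0, v1, 184). refcount(pp1)=4>1 -> COPY to pp2. 3 ppages; refcounts: pp0:4 pp1:3 pp2:1
Op 5: read(P0, v1) -> 184. No state change.
Op 6: read(P3, v1) -> 27. No state change.
P0: v1 -> pp2 = 184
P1: v1 -> pp1 = 27
P2: v1 -> pp1 = 27
P3: v1 -> pp1 = 27

Answer: 184 27 27 27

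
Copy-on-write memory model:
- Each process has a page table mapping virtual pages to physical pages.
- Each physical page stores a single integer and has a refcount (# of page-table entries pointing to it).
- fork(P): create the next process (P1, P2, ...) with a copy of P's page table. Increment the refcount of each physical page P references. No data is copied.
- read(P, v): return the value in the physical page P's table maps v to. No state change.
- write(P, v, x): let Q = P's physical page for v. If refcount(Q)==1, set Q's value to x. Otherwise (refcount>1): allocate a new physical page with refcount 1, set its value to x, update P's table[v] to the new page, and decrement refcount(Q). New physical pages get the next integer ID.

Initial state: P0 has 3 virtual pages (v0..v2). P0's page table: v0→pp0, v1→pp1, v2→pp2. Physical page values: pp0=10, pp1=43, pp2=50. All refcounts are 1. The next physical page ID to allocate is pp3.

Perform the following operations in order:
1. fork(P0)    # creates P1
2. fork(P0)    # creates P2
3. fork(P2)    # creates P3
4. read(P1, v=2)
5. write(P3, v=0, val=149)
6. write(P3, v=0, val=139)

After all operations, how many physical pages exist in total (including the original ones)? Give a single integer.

Op 1: fork(P0) -> P1. 3 ppages; refcounts: pp0:2 pp1:2 pp2:2
Op 2: fork(P0) -> P2. 3 ppages; refcounts: pp0:3 pp1:3 pp2:3
Op 3: fork(P2) -> P3. 3 ppages; refcounts: pp0:4 pp1:4 pp2:4
Op 4: read(P1, v2) -> 50. No state change.
Op 5: write(P3, v0, 149). refcount(pp0)=4>1 -> COPY to pp3. 4 ppages; refcounts: pp0:3 pp1:4 pp2:4 pp3:1
Op 6: write(P3, v0, 139). refcount(pp3)=1 -> write in place. 4 ppages; refcounts: pp0:3 pp1:4 pp2:4 pp3:1

Answer: 4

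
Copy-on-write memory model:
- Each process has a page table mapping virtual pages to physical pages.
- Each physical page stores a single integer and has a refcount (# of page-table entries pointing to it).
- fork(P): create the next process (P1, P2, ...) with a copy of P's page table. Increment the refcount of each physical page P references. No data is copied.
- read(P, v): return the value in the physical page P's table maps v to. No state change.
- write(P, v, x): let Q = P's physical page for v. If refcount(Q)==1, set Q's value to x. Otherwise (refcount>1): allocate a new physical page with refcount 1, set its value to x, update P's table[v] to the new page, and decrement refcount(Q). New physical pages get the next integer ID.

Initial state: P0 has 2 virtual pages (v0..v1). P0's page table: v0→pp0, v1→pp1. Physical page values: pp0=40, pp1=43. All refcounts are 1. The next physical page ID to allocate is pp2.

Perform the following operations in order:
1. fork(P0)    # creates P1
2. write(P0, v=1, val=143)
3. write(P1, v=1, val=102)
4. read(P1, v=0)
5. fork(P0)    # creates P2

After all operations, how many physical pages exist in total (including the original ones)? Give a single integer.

Answer: 3

Derivation:
Op 1: fork(P0) -> P1. 2 ppages; refcounts: pp0:2 pp1:2
Op 2: write(P0, v1, 143). refcount(pp1)=2>1 -> COPY to pp2. 3 ppages; refcounts: pp0:2 pp1:1 pp2:1
Op 3: write(P1, v1, 102). refcount(pp1)=1 -> write in place. 3 ppages; refcounts: pp0:2 pp1:1 pp2:1
Op 4: read(P1, v0) -> 40. No state change.
Op 5: fork(P0) -> P2. 3 ppages; refcounts: pp0:3 pp1:1 pp2:2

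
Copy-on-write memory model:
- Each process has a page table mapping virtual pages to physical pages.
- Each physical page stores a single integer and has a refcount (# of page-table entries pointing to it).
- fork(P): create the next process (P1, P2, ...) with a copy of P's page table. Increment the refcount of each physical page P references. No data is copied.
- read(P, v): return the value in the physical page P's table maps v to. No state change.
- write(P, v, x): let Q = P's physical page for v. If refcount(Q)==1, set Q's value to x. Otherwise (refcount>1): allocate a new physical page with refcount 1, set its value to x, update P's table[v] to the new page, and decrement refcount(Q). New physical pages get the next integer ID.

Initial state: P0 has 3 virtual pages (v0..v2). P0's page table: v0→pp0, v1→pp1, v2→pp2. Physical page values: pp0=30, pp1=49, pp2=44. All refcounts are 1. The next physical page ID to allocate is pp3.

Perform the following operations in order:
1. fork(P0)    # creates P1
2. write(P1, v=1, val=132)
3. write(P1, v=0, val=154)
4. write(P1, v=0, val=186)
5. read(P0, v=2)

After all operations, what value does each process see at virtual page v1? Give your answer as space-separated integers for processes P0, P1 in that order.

Answer: 49 132

Derivation:
Op 1: fork(P0) -> P1. 3 ppages; refcounts: pp0:2 pp1:2 pp2:2
Op 2: write(P1, v1, 132). refcount(pp1)=2>1 -> COPY to pp3. 4 ppages; refcounts: pp0:2 pp1:1 pp2:2 pp3:1
Op 3: write(P1, v0, 154). refcount(pp0)=2>1 -> COPY to pp4. 5 ppages; refcounts: pp0:1 pp1:1 pp2:2 pp3:1 pp4:1
Op 4: write(P1, v0, 186). refcount(pp4)=1 -> write in place. 5 ppages; refcounts: pp0:1 pp1:1 pp2:2 pp3:1 pp4:1
Op 5: read(P0, v2) -> 44. No state change.
P0: v1 -> pp1 = 49
P1: v1 -> pp3 = 132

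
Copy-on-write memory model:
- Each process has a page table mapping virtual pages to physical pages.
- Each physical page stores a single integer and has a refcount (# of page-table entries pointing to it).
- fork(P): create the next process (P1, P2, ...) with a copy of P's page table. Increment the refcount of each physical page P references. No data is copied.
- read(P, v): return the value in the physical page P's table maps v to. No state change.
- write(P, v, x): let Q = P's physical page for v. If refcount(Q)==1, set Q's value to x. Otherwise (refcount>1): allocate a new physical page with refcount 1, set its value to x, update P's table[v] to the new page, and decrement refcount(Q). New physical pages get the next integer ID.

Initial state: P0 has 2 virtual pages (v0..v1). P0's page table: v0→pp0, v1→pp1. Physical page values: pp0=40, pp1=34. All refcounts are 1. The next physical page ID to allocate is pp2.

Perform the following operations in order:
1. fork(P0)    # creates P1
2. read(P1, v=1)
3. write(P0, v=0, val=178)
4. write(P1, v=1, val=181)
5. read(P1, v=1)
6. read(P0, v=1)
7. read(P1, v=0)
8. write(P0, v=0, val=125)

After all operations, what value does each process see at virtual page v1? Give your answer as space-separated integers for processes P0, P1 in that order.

Op 1: fork(P0) -> P1. 2 ppages; refcounts: pp0:2 pp1:2
Op 2: read(P1, v1) -> 34. No state change.
Op 3: write(P0, v0, 178). refcount(pp0)=2>1 -> COPY to pp2. 3 ppages; refcounts: pp0:1 pp1:2 pp2:1
Op 4: write(P1, v1, 181). refcount(pp1)=2>1 -> COPY to pp3. 4 ppages; refcounts: pp0:1 pp1:1 pp2:1 pp3:1
Op 5: read(P1, v1) -> 181. No state change.
Op 6: read(P0, v1) -> 34. No state change.
Op 7: read(P1, v0) -> 40. No state change.
Op 8: write(P0, v0, 125). refcount(pp2)=1 -> write in place. 4 ppages; refcounts: pp0:1 pp1:1 pp2:1 pp3:1
P0: v1 -> pp1 = 34
P1: v1 -> pp3 = 181

Answer: 34 181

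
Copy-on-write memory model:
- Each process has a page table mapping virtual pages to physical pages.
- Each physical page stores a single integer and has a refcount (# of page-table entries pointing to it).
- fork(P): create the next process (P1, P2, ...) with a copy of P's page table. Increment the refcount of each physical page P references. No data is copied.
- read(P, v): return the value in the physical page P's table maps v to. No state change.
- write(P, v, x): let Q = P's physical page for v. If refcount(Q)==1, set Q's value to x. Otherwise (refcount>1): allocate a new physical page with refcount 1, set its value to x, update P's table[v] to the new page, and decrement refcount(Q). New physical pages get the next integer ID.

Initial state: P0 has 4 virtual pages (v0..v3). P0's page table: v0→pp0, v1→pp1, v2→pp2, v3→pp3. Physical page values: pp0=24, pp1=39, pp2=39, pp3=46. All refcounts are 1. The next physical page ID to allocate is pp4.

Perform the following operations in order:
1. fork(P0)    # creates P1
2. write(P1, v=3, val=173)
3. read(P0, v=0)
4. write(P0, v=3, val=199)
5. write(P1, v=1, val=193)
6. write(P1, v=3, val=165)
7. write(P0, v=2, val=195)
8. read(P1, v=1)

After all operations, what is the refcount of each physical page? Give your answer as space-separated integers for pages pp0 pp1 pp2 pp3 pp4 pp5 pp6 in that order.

Answer: 2 1 1 1 1 1 1

Derivation:
Op 1: fork(P0) -> P1. 4 ppages; refcounts: pp0:2 pp1:2 pp2:2 pp3:2
Op 2: write(P1, v3, 173). refcount(pp3)=2>1 -> COPY to pp4. 5 ppages; refcounts: pp0:2 pp1:2 pp2:2 pp3:1 pp4:1
Op 3: read(P0, v0) -> 24. No state change.
Op 4: write(P0, v3, 199). refcount(pp3)=1 -> write in place. 5 ppages; refcounts: pp0:2 pp1:2 pp2:2 pp3:1 pp4:1
Op 5: write(P1, v1, 193). refcount(pp1)=2>1 -> COPY to pp5. 6 ppages; refcounts: pp0:2 pp1:1 pp2:2 pp3:1 pp4:1 pp5:1
Op 6: write(P1, v3, 165). refcount(pp4)=1 -> write in place. 6 ppages; refcounts: pp0:2 pp1:1 pp2:2 pp3:1 pp4:1 pp5:1
Op 7: write(P0, v2, 195). refcount(pp2)=2>1 -> COPY to pp6. 7 ppages; refcounts: pp0:2 pp1:1 pp2:1 pp3:1 pp4:1 pp5:1 pp6:1
Op 8: read(P1, v1) -> 193. No state change.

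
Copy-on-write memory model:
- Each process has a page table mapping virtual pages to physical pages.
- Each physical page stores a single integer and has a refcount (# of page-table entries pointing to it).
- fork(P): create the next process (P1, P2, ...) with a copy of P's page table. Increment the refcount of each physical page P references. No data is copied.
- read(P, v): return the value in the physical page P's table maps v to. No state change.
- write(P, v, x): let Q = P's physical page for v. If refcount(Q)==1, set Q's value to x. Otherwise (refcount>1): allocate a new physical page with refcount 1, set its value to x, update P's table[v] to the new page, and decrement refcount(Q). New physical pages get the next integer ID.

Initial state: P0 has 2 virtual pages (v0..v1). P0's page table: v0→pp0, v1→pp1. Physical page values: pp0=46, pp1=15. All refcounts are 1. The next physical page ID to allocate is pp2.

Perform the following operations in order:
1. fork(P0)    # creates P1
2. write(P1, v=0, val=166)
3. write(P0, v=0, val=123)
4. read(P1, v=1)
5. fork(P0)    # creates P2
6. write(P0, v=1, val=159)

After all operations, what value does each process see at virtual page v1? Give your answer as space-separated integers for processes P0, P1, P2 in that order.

Op 1: fork(P0) -> P1. 2 ppages; refcounts: pp0:2 pp1:2
Op 2: write(P1, v0, 166). refcount(pp0)=2>1 -> COPY to pp2. 3 ppages; refcounts: pp0:1 pp1:2 pp2:1
Op 3: write(P0, v0, 123). refcount(pp0)=1 -> write in place. 3 ppages; refcounts: pp0:1 pp1:2 pp2:1
Op 4: read(P1, v1) -> 15. No state change.
Op 5: fork(P0) -> P2. 3 ppages; refcounts: pp0:2 pp1:3 pp2:1
Op 6: write(P0, v1, 159). refcount(pp1)=3>1 -> COPY to pp3. 4 ppages; refcounts: pp0:2 pp1:2 pp2:1 pp3:1
P0: v1 -> pp3 = 159
P1: v1 -> pp1 = 15
P2: v1 -> pp1 = 15

Answer: 159 15 15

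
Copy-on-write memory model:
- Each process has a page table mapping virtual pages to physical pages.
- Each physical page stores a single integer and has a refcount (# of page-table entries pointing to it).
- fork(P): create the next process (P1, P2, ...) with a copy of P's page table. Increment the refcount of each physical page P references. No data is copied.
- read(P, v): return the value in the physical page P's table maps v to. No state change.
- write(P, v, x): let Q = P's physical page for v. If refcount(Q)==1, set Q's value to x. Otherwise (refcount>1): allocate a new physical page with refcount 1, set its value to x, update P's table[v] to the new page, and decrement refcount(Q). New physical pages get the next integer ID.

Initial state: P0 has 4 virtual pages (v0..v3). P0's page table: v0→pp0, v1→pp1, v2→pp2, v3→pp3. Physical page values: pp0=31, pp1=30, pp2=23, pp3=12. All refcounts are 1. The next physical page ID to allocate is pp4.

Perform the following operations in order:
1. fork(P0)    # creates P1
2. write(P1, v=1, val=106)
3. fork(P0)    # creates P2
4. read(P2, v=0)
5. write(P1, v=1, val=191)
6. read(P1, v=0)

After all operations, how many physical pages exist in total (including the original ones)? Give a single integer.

Answer: 5

Derivation:
Op 1: fork(P0) -> P1. 4 ppages; refcounts: pp0:2 pp1:2 pp2:2 pp3:2
Op 2: write(P1, v1, 106). refcount(pp1)=2>1 -> COPY to pp4. 5 ppages; refcounts: pp0:2 pp1:1 pp2:2 pp3:2 pp4:1
Op 3: fork(P0) -> P2. 5 ppages; refcounts: pp0:3 pp1:2 pp2:3 pp3:3 pp4:1
Op 4: read(P2, v0) -> 31. No state change.
Op 5: write(P1, v1, 191). refcount(pp4)=1 -> write in place. 5 ppages; refcounts: pp0:3 pp1:2 pp2:3 pp3:3 pp4:1
Op 6: read(P1, v0) -> 31. No state change.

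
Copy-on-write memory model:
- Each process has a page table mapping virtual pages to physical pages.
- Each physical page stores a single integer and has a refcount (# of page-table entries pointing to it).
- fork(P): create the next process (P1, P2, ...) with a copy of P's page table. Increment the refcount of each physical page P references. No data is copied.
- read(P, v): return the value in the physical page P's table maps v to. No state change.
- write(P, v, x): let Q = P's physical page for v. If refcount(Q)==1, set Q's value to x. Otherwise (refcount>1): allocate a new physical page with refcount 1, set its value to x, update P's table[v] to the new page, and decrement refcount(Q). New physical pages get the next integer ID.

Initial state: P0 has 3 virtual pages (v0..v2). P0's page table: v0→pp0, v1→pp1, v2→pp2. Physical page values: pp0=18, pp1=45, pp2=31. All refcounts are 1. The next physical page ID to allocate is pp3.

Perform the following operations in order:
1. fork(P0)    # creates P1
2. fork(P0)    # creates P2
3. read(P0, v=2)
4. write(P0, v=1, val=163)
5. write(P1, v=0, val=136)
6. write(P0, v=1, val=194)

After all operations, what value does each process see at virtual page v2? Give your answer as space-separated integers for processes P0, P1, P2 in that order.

Answer: 31 31 31

Derivation:
Op 1: fork(P0) -> P1. 3 ppages; refcounts: pp0:2 pp1:2 pp2:2
Op 2: fork(P0) -> P2. 3 ppages; refcounts: pp0:3 pp1:3 pp2:3
Op 3: read(P0, v2) -> 31. No state change.
Op 4: write(P0, v1, 163). refcount(pp1)=3>1 -> COPY to pp3. 4 ppages; refcounts: pp0:3 pp1:2 pp2:3 pp3:1
Op 5: write(P1, v0, 136). refcount(pp0)=3>1 -> COPY to pp4. 5 ppages; refcounts: pp0:2 pp1:2 pp2:3 pp3:1 pp4:1
Op 6: write(P0, v1, 194). refcount(pp3)=1 -> write in place. 5 ppages; refcounts: pp0:2 pp1:2 pp2:3 pp3:1 pp4:1
P0: v2 -> pp2 = 31
P1: v2 -> pp2 = 31
P2: v2 -> pp2 = 31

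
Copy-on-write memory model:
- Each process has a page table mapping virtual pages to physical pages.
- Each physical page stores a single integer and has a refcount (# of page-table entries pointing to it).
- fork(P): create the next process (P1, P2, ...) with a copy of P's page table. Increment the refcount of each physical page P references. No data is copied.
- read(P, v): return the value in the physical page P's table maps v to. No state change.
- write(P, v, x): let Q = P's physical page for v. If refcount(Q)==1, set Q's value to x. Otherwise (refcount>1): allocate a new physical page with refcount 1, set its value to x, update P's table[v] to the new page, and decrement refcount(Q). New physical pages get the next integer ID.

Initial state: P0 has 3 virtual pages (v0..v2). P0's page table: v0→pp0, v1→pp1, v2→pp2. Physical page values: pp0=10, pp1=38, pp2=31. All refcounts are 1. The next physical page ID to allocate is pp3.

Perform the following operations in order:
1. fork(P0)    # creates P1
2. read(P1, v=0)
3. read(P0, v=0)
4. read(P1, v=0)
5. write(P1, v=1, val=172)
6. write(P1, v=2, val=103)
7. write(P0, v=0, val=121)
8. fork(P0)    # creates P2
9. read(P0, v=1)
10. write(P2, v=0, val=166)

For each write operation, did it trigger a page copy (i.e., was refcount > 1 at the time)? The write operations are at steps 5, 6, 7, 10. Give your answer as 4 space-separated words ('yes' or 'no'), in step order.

Op 1: fork(P0) -> P1. 3 ppages; refcounts: pp0:2 pp1:2 pp2:2
Op 2: read(P1, v0) -> 10. No state change.
Op 3: read(P0, v0) -> 10. No state change.
Op 4: read(P1, v0) -> 10. No state change.
Op 5: write(P1, v1, 172). refcount(pp1)=2>1 -> COPY to pp3. 4 ppages; refcounts: pp0:2 pp1:1 pp2:2 pp3:1
Op 6: write(P1, v2, 103). refcount(pp2)=2>1 -> COPY to pp4. 5 ppages; refcounts: pp0:2 pp1:1 pp2:1 pp3:1 pp4:1
Op 7: write(P0, v0, 121). refcount(pp0)=2>1 -> COPY to pp5. 6 ppages; refcounts: pp0:1 pp1:1 pp2:1 pp3:1 pp4:1 pp5:1
Op 8: fork(P0) -> P2. 6 ppages; refcounts: pp0:1 pp1:2 pp2:2 pp3:1 pp4:1 pp5:2
Op 9: read(P0, v1) -> 38. No state change.
Op 10: write(P2, v0, 166). refcount(pp5)=2>1 -> COPY to pp6. 7 ppages; refcounts: pp0:1 pp1:2 pp2:2 pp3:1 pp4:1 pp5:1 pp6:1

yes yes yes yes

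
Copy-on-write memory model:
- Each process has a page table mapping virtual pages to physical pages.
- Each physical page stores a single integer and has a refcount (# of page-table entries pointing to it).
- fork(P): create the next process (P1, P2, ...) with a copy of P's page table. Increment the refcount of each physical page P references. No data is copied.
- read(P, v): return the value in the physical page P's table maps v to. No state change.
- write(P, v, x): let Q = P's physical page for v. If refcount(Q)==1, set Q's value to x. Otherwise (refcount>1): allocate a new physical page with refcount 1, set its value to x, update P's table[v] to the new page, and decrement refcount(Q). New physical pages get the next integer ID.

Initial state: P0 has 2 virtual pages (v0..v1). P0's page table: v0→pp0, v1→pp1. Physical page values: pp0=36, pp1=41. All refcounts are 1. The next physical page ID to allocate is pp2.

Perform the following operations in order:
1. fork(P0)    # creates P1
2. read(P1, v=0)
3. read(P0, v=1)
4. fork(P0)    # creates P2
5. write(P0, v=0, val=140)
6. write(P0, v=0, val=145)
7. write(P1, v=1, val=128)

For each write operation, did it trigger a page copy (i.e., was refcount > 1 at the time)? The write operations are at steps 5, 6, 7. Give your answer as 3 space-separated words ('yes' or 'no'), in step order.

Op 1: fork(P0) -> P1. 2 ppages; refcounts: pp0:2 pp1:2
Op 2: read(P1, v0) -> 36. No state change.
Op 3: read(P0, v1) -> 41. No state change.
Op 4: fork(P0) -> P2. 2 ppages; refcounts: pp0:3 pp1:3
Op 5: write(P0, v0, 140). refcount(pp0)=3>1 -> COPY to pp2. 3 ppages; refcounts: pp0:2 pp1:3 pp2:1
Op 6: write(P0, v0, 145). refcount(pp2)=1 -> write in place. 3 ppages; refcounts: pp0:2 pp1:3 pp2:1
Op 7: write(P1, v1, 128). refcount(pp1)=3>1 -> COPY to pp3. 4 ppages; refcounts: pp0:2 pp1:2 pp2:1 pp3:1

yes no yes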